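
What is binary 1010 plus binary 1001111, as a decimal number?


1010 + 1001111 = 1011001 = 89

89


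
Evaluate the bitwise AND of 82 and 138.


0b1010010 & 0b10001010 = 0b10 = 2

2


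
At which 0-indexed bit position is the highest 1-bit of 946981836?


0b111000011100011100101111001100. Highest set bit at position 29

29


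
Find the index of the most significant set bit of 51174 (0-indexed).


0b1100011111100110. Highest set bit at position 15

15


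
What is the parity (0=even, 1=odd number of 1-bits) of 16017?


0b11111010010001 has 8 ones => parity 0

0


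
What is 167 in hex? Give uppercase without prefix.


167 = A7 hex

A7


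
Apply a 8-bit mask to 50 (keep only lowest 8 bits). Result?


50 & 255 = 50

50


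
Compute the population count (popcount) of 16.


0b10000 has 1 set bits

1


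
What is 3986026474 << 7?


0b11101101100101011110111111101010 << 7 = 0b111011011001010111101111111010100000000 = 510211388672

510211388672


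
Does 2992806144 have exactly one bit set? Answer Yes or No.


0b10110010011000101001100100000000. Multiple bits set => No

No


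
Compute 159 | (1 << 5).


159 | (1 << 5) = 159 | 32 = 191

191


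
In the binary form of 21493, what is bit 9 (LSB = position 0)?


0b101001111110101, position 9 = 1

1


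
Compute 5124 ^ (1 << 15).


5124 ^ (1 << 15) = 5124 ^ 32768 = 37892

37892


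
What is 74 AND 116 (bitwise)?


0b1001010 & 0b1110100 = 0b1000000 = 64

64


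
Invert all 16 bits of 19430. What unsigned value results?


19430 ^ 65535 = 46105

46105


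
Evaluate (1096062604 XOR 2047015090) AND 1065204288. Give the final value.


Step 1: 1096062604 ^ 2047015090 = 995520062
Step 2: 995520062 & 1065204288 = 995371520

995371520


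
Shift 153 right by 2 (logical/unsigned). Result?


0b10011001 >> 2 = 0b100110 = 38

38


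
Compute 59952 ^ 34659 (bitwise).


0b1110101000110000 ^ 0b1000011101100011 = 0b110110101010011 = 27987

27987


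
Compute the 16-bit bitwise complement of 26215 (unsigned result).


~0b110011001100111 = 0b1001100110011000 = 39320 (16-bit unsigned)

39320


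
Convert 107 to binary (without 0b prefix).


107 = 1101011 in binary

1101011


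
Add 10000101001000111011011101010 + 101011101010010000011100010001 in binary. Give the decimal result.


10000101001000111011011101010 + 101011101010010000011100010001 = 111100010011010111110111111011 = 1011711483

1011711483


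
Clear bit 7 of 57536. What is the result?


57536 & ~(1 << 7) = 57408

57408


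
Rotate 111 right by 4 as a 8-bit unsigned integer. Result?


Rotate 0b1101111 right by 4 (8-bit) = 0b11110110 = 246

246


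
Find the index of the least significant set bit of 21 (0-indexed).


0b10101. Lowest set bit at position 0

0


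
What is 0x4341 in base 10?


4341 hex = 17217 decimal

17217


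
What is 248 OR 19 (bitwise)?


0b11111000 | 0b10011 = 0b11111011 = 251

251


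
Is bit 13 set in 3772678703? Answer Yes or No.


0b11100000110111101000001000101111, bit 13 = 0. No

No


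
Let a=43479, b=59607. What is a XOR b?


43479 ^ 59607 = 16640

16640


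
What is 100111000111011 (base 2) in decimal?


100111000111011 in decimal = 20027

20027


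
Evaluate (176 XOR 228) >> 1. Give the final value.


Step 1: 176 ^ 228 = 84
Step 2: 84 >> 1 = 42

42


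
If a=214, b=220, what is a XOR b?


214 ^ 220 = 10

10


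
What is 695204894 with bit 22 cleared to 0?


695204894 & ~(1 << 22) = 691010590

691010590


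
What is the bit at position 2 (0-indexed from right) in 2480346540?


0b10010011110101110001010110101100, position 2 = 1

1


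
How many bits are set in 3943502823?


0b11101011000011010001001111100111 has 18 set bits

18


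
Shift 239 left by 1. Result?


0b11101111 << 1 = 0b111011110 = 478

478


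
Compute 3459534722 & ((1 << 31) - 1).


3459534722 & 2147483647 = 1312051074

1312051074


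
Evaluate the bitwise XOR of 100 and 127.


0b1100100 ^ 0b1111111 = 0b11011 = 27

27


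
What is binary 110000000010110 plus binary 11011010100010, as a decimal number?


110000000010110 + 11011010100010 = 1001011010111000 = 38584

38584


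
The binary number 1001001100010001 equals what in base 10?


1001001100010001 in decimal = 37649

37649


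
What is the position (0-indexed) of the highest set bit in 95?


0b1011111. Highest set bit at position 6

6


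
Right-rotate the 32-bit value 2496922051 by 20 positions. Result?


Rotate 0b10010100110101000000000111000011 right by 20 (32-bit) = 0b1000000000111000011100101001101 = 1075591501

1075591501


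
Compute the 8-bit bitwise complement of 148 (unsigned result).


~0b10010100 = 0b1101011 = 107 (8-bit unsigned)

107


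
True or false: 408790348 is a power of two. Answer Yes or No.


0b11000010111011010010101001100. Multiple bits set => No

No


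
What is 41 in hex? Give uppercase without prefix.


41 = 29 hex

29


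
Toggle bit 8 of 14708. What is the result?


14708 ^ (1 << 8) = 14708 ^ 256 = 14452

14452


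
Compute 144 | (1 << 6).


144 | (1 << 6) = 144 | 64 = 208

208


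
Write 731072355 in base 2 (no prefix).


731072355 = 101011100100110100011101100011 in binary

101011100100110100011101100011


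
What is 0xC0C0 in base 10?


C0C0 hex = 49344 decimal

49344


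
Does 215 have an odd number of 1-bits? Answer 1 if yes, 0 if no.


0b11010111 has 6 ones => parity 0

0


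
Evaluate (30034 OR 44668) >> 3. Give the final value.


Step 1: 30034 | 44668 = 65406
Step 2: 65406 >> 3 = 8175

8175


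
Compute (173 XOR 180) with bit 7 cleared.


Step 1: 173 ^ 180 = 25
Step 2: 25 & ~(1 << 7) = 25

25


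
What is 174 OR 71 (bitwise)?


0b10101110 | 0b1000111 = 0b11101111 = 239

239


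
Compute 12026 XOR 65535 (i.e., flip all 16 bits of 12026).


12026 ^ 65535 = 53509

53509


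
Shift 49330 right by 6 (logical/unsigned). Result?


0b1100000010110010 >> 6 = 0b1100000010 = 770

770


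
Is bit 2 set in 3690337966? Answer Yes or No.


0b11011011111101100001011010101110, bit 2 = 1. Yes

Yes


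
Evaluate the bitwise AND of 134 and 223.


0b10000110 & 0b11011111 = 0b10000110 = 134

134


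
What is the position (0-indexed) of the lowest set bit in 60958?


0b1110111000011110. Lowest set bit at position 1

1


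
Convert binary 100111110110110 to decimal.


100111110110110 in decimal = 20406

20406


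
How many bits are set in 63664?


0b1111100010110000 has 8 set bits

8


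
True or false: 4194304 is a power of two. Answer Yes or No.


0b10000000000000000000000. Only one bit set => Yes

Yes


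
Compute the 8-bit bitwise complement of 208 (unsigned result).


~0b11010000 = 0b101111 = 47 (8-bit unsigned)

47


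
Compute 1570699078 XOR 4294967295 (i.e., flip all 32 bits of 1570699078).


1570699078 ^ 4294967295 = 2724268217

2724268217


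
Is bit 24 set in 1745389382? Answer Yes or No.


0b1101000000010001000011101000110, bit 24 = 0. No

No


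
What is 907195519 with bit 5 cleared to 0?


907195519 & ~(1 << 5) = 907195487

907195487


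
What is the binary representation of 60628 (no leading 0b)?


60628 = 1110110011010100 in binary

1110110011010100


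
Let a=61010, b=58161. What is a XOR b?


61010 ^ 58161 = 3427

3427


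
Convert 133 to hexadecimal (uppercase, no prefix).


133 = 85 hex

85


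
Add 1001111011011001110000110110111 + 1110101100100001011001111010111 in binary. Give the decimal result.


1001111011011001110000110110111 + 1110101100100001011001111010111 = 11000100111111011001010110001110 = 3304953230

3304953230


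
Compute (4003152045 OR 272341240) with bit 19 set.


Step 1: 4003152045 | 272341240 = 4273723645
Step 2: 4273723645 | (1 << 19) = 4273723645 | 524288 = 4273723645

4273723645


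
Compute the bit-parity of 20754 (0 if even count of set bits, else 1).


0b101000100010010 has 5 ones => parity 1

1


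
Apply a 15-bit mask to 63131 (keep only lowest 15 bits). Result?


63131 & 32767 = 30363

30363


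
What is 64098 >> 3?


0b1111101001100010 >> 3 = 0b1111101001100 = 8012

8012


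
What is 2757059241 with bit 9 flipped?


2757059241 ^ (1 << 9) = 2757059241 ^ 512 = 2757058729

2757058729


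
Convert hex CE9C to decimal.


CE9C hex = 52892 decimal

52892


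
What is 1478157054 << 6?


0b1011000000110101110001011111110 << 6 = 0b1011000000110101110001011111110000000 = 94602051456

94602051456


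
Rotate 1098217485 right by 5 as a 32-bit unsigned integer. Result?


Rotate 0b1000001011101010111100000001101 right by 5 (32-bit) = 0b1101010000010111010101111000000 = 1779149760

1779149760


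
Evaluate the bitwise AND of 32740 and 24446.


0b111111111100100 & 0b101111101111110 = 0b101111101100100 = 24420

24420


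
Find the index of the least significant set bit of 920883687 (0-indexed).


0b110110111000111001000111100111. Lowest set bit at position 0

0


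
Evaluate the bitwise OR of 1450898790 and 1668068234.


0b1010110011110101111010101100110 | 0b1100011011011001011001110001010 = 0b1110111011111101111011111101110 = 2004809710

2004809710


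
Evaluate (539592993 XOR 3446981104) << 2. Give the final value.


Step 1: 539592993 ^ 3446981104 = 3982313681
Step 2: 3982313681 << 2 = 15929254724

15929254724


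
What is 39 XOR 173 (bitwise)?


0b100111 ^ 0b10101101 = 0b10001010 = 138

138


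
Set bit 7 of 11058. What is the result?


11058 | (1 << 7) = 11058 | 128 = 11186

11186


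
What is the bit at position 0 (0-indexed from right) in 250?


0b11111010, position 0 = 0

0


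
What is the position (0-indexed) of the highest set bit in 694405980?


0b101001011000111100101101011100. Highest set bit at position 29

29


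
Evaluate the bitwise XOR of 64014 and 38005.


0b1111101000001110 ^ 0b1001010001110101 = 0b110111001111011 = 28283

28283


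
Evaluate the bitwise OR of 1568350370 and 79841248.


0b1011101011110110010000010100010 | 0b100110000100100011111100000 = 0b1011101111110110110011111100010 = 1576757218

1576757218


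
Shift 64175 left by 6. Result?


0b1111101010101111 << 6 = 0b1111101010101111000000 = 4107200

4107200


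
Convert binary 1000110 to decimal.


1000110 in decimal = 70

70


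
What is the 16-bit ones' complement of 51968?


51968 ^ 65535 = 13567

13567


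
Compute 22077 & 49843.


0b101011000111101 & 0b1100001010110011 = 0b100001000110001 = 16945

16945


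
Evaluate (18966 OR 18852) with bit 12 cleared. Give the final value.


Step 1: 18966 | 18852 = 19382
Step 2: 19382 & ~(1 << 12) = 19382

19382


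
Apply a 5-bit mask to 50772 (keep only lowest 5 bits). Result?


50772 & 31 = 20

20


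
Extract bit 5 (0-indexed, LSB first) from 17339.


0b100001110111011, position 5 = 1

1


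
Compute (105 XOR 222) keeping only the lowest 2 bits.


Step 1: 105 ^ 222 = 183
Step 2: 183 & 3 = 3

3


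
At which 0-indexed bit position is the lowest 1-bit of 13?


0b1101. Lowest set bit at position 0

0


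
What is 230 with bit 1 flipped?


230 ^ (1 << 1) = 230 ^ 2 = 228

228


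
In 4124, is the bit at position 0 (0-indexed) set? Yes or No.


0b1000000011100, bit 0 = 0. No

No


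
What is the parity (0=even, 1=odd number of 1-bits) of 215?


0b11010111 has 6 ones => parity 0

0


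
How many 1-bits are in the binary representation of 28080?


0b110110110110000 has 8 set bits

8


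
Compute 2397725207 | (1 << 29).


2397725207 | (1 << 29) = 2397725207 | 536870912 = 2934596119

2934596119


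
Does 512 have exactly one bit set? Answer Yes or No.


0b1000000000. Only one bit set => Yes

Yes


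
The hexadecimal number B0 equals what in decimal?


B0 hex = 176 decimal

176


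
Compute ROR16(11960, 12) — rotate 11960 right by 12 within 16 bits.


Rotate 0b10111010111000 right by 12 (16-bit) = 0b1110101110000010 = 60290

60290


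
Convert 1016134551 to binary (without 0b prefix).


1016134551 = 111100100100001111101110010111 in binary

111100100100001111101110010111


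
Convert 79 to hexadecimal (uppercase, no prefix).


79 = 4F hex

4F


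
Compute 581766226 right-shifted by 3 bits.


0b100010101011010000110001010010 >> 3 = 0b100010101011010000110001010 = 72720778

72720778


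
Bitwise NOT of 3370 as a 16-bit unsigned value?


~0b110100101010 = 0b1111001011010101 = 62165 (16-bit unsigned)

62165


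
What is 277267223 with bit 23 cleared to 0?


277267223 & ~(1 << 23) = 268878615

268878615


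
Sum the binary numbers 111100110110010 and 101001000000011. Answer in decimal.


111100110110010 + 101001000000011 = 1100101110110101 = 52149

52149


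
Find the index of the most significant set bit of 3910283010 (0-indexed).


0b11101001000100100010111100000010. Highest set bit at position 31

31


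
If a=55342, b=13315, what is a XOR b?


55342 ^ 13315 = 60461

60461


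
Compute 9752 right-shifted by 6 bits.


0b10011000011000 >> 6 = 0b10011000 = 152

152


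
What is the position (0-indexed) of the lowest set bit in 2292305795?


0b10001000101000011100111110000011. Lowest set bit at position 0

0


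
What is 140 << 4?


0b10001100 << 4 = 0b100011000000 = 2240

2240


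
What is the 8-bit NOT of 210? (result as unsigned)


~0b11010010 = 0b101101 = 45 (8-bit unsigned)

45


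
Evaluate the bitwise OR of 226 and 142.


0b11100010 | 0b10001110 = 0b11101110 = 238

238


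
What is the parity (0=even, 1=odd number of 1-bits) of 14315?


0b11011111101011 has 11 ones => parity 1

1


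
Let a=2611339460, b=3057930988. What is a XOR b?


2611339460 ^ 3057930988 = 769765928

769765928


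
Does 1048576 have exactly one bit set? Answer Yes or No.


0b100000000000000000000. Only one bit set => Yes

Yes


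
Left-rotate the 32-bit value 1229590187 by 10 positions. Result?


Rotate 0b1001001010010100000111010101011 left by 10 (32-bit) = 0b101000001110101010110100100101 = 674934053

674934053


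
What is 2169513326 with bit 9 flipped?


2169513326 ^ (1 << 9) = 2169513326 ^ 512 = 2169513838

2169513838


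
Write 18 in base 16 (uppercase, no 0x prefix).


18 = 12 hex

12


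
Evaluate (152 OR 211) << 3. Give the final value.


Step 1: 152 | 211 = 219
Step 2: 219 << 3 = 1752

1752


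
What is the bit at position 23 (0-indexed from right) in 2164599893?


0b10000001000001010010110001010101, position 23 = 0

0


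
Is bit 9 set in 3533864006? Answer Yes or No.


0b11010010101000100111110001000110, bit 9 = 0. No

No


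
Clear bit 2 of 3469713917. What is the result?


3469713917 & ~(1 << 2) = 3469713913

3469713913


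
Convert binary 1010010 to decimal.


1010010 in decimal = 82

82


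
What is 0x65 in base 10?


65 hex = 101 decimal

101


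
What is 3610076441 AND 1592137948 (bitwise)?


0b11010111001011010110010100011001 & 0b1011110111001100001100011011100 = 0b1010110001001000000000000011000 = 1445199896

1445199896


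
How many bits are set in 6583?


0b1100110110111 has 9 set bits

9


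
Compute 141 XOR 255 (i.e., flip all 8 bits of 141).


141 ^ 255 = 114

114


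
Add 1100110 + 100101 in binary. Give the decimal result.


1100110 + 100101 = 10001011 = 139

139


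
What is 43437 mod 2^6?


43437 & 63 = 45

45


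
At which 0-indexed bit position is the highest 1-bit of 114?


0b1110010. Highest set bit at position 6

6


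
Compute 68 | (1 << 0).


68 | (1 << 0) = 68 | 1 = 69

69


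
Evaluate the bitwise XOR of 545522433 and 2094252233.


0b100000100001000000001100000001 ^ 0b1111100110100111100000011001001 = 0b1011100010101111100001111001000 = 1549255624

1549255624


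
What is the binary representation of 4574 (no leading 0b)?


4574 = 1000111011110 in binary

1000111011110


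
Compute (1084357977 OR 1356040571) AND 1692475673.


Step 1: 1084357977 | 1356040571 = 1358167419
Step 2: 1358167419 & 1692475673 = 1088495897

1088495897


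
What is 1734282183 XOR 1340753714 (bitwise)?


0b1100111010111110000101111000111 ^ 0b1001111111010100100011100110010 = 0b101000101101010100110011110101 = 682970357

682970357


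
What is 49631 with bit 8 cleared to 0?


49631 & ~(1 << 8) = 49375

49375


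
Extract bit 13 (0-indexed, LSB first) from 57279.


0b1101111110111111, position 13 = 0

0


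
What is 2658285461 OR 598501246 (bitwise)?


0b10011110011100100011011110010101 | 0b100011101011000110011101111110 = 0b10111111111111100111011111111111 = 3221125119

3221125119


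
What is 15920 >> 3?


0b11111000110000 >> 3 = 0b11111000110 = 1990

1990


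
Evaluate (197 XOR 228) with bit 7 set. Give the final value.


Step 1: 197 ^ 228 = 33
Step 2: 33 | (1 << 7) = 33 | 128 = 161

161


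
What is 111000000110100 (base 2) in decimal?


111000000110100 in decimal = 28724

28724


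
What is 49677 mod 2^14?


49677 & 16383 = 525

525


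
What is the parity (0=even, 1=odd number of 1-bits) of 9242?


0b10010000011010 has 5 ones => parity 1

1


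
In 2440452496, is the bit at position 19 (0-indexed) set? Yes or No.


0b10010001011101100101100110010000, bit 19 = 0. No

No


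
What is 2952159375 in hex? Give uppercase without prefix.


2952159375 = AFF6608F hex

AFF6608F


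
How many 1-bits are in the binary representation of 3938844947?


0b11101010110001100000000100010011 has 13 set bits

13


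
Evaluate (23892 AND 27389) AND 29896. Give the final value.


Step 1: 23892 & 27389 = 18516
Step 2: 18516 & 29896 = 16448

16448


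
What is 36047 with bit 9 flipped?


36047 ^ (1 << 9) = 36047 ^ 512 = 36559

36559


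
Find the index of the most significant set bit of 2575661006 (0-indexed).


0b10011001100001010111011111001110. Highest set bit at position 31

31


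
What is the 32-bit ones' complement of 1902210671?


1902210671 ^ 4294967295 = 2392756624

2392756624


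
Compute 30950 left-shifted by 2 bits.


0b111100011100110 << 2 = 0b11110001110011000 = 123800

123800


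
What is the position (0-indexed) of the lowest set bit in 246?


0b11110110. Lowest set bit at position 1

1


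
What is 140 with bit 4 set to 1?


140 | (1 << 4) = 140 | 16 = 156

156


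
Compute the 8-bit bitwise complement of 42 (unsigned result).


~0b101010 = 0b11010101 = 213 (8-bit unsigned)

213


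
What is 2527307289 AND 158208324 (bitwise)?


0b10010110101000111010011000011001 & 0b1001011011100001000101000100 = 0b1000100000000000000000 = 2228224

2228224


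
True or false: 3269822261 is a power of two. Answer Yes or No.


0b11000010111001011000011100110101. Multiple bits set => No

No


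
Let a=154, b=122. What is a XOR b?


154 ^ 122 = 224

224


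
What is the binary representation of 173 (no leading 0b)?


173 = 10101101 in binary

10101101


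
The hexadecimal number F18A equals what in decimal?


F18A hex = 61834 decimal

61834


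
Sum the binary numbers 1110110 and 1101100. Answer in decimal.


1110110 + 1101100 = 11100010 = 226

226


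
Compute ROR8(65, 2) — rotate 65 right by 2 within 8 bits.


Rotate 0b1000001 right by 2 (8-bit) = 0b1010000 = 80

80


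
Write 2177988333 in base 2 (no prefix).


2177988333 = 10000001110100010111011011101101 in binary

10000001110100010111011011101101


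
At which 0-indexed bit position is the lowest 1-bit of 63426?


0b1111011111000010. Lowest set bit at position 1

1


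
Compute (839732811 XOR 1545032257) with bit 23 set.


Step 1: 839732811 ^ 1545032257 = 1847204874
Step 2: 1847204874 | (1 << 23) = 1847204874 | 8388608 = 1855593482

1855593482


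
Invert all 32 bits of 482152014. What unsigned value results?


482152014 ^ 4294967295 = 3812815281

3812815281


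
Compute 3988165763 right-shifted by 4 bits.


0b11101101101101101001010010000011 >> 4 = 0b1110110110110110100101001000 = 249260360

249260360


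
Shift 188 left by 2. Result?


0b10111100 << 2 = 0b1011110000 = 752

752


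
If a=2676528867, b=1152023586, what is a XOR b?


2676528867 ^ 1152023586 = 3676498625

3676498625


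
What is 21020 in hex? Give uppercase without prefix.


21020 = 521C hex

521C


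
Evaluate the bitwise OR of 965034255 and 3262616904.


0b111001100001010100000100001111 | 0b11000010011101111001010101001000 = 0b11111011111101111101010101001111 = 4227323215

4227323215


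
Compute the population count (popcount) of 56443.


0b1101110001111011 has 11 set bits

11


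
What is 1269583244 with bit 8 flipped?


1269583244 ^ (1 << 8) = 1269583244 ^ 256 = 1269582988

1269582988


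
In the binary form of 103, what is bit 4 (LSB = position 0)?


0b1100111, position 4 = 0

0


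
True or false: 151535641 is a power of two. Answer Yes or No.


0b1001000010000100000000011001. Multiple bits set => No

No


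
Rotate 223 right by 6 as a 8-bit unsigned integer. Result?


Rotate 0b11011111 right by 6 (8-bit) = 0b1111111 = 127

127


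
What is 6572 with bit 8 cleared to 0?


6572 & ~(1 << 8) = 6316

6316


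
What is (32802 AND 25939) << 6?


Step 1: 32802 & 25939 = 2
Step 2: 2 << 6 = 128

128


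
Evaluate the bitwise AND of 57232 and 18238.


0b1101111110010000 & 0b100011100111110 = 0b100011100010000 = 18192

18192


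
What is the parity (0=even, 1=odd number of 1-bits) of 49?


0b110001 has 3 ones => parity 1

1


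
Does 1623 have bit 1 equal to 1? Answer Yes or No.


0b11001010111, bit 1 = 1. Yes

Yes


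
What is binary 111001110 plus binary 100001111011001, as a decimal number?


111001110 + 100001111011001 = 100010110100111 = 17831

17831


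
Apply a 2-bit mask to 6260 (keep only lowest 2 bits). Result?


6260 & 3 = 0

0


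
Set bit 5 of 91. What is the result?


91 | (1 << 5) = 91 | 32 = 123

123


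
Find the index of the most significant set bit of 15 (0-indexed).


0b1111. Highest set bit at position 3

3


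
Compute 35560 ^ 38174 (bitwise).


0b1000101011101000 ^ 0b1001010100011110 = 0b1111111110110 = 8182

8182


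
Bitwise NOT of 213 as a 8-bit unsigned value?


~0b11010101 = 0b101010 = 42 (8-bit unsigned)

42


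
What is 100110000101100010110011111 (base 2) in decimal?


100110000101100010110011111 in decimal = 79873439

79873439


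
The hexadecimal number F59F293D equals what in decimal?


F59F293D hex = 4120848701 decimal

4120848701


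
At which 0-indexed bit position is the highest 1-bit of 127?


0b1111111. Highest set bit at position 6

6


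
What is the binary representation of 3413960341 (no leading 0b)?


3413960341 = 11001011011111001110011010010101 in binary

11001011011111001110011010010101


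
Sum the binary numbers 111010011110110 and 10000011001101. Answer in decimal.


111010011110110 + 10000011001101 = 1001010111000011 = 38339

38339


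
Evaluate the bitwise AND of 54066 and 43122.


0b1101001100110010 & 0b1010100001110010 = 0b1000000000110010 = 32818

32818


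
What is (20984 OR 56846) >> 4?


Step 1: 20984 | 56846 = 57342
Step 2: 57342 >> 4 = 3583

3583


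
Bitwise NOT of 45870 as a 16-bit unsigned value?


~0b1011001100101110 = 0b100110011010001 = 19665 (16-bit unsigned)

19665


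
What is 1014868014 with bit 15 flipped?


1014868014 ^ (1 << 15) = 1014868014 ^ 32768 = 1014835246

1014835246


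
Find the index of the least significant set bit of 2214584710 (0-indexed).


0b10000011111111111110000110000110. Lowest set bit at position 1

1


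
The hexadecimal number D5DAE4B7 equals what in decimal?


D5DAE4B7 hex = 3587892407 decimal

3587892407


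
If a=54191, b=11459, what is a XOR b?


54191 ^ 11459 = 65388

65388


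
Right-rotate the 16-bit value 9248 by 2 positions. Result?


Rotate 0b10010000100000 right by 2 (16-bit) = 0b100100001000 = 2312

2312


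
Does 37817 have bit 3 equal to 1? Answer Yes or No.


0b1001001110111001, bit 3 = 1. Yes

Yes


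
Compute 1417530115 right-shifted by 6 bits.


0b1010100011111011100101100000011 >> 6 = 0b1010100011111011100101100 = 22148908

22148908


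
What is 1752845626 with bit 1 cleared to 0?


1752845626 & ~(1 << 1) = 1752845624

1752845624


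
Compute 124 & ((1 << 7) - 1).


124 & 127 = 124

124


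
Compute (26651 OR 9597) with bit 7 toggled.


Step 1: 26651 | 9597 = 28031
Step 2: 28031 ^ (1 << 7) = 28031 ^ 128 = 28159

28159


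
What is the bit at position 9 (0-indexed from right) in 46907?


0b1011011100111011, position 9 = 1

1


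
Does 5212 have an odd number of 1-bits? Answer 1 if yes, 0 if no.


0b1010001011100 has 6 ones => parity 0

0


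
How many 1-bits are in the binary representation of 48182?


0b1011110000110110 has 9 set bits

9


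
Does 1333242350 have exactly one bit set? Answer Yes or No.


0b1001111011101111010100111101110. Multiple bits set => No

No


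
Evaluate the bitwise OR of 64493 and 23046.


0b1111101111101101 | 0b101101000000110 = 0b1111101111101111 = 64495

64495


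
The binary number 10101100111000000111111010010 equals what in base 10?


10101100111000000111111010010 in decimal = 362549202

362549202


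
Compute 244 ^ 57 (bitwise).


0b11110100 ^ 0b111001 = 0b11001101 = 205

205


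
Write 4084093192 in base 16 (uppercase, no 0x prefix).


4084093192 = F36E5108 hex

F36E5108


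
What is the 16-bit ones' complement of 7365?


7365 ^ 65535 = 58170

58170


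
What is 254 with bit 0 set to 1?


254 | (1 << 0) = 254 | 1 = 255

255


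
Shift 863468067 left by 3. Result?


0b110011011101110111101000100011 << 3 = 0b110011011101110111101000100011000 = 6907744536

6907744536


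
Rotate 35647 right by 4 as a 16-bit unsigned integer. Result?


Rotate 0b1000101100111111 right by 4 (16-bit) = 0b1111100010110011 = 63667

63667


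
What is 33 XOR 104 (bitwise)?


0b100001 ^ 0b1101000 = 0b1001001 = 73

73


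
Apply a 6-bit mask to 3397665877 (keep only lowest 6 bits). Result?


3397665877 & 63 = 21

21


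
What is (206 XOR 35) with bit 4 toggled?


Step 1: 206 ^ 35 = 237
Step 2: 237 ^ (1 << 4) = 237 ^ 16 = 253

253


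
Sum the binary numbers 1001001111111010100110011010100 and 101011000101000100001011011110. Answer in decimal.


1001001111111010100110011010100 + 101011000101000100001011011110 = 1110101000100011000111110110010 = 1964085170

1964085170


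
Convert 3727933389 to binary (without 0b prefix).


3727933389 = 11011110001100111011111111001101 in binary

11011110001100111011111111001101


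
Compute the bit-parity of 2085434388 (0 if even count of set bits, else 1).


0b1111100010011010011010000010100 has 14 ones => parity 0

0


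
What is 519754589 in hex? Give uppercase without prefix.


519754589 = 1EFAD35D hex

1EFAD35D


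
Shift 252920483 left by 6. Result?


0b1111000100110100001010100011 << 6 = 0b1111000100110100001010100011000000 = 16186910912

16186910912


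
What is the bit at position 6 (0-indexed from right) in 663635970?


0b100111100011100100100000000010, position 6 = 0

0


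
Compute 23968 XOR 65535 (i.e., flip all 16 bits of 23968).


23968 ^ 65535 = 41567

41567


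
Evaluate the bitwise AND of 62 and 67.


0b111110 & 0b1000011 = 0b10 = 2

2


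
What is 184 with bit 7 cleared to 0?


184 & ~(1 << 7) = 56

56


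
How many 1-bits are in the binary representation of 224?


0b11100000 has 3 set bits

3


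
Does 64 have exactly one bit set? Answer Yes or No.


0b1000000. Only one bit set => Yes

Yes


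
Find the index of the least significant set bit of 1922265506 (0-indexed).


0b1110010100100110111000110100010. Lowest set bit at position 1

1


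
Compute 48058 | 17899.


0b1011101110111010 | 0b100010111101011 = 0b1111111111111011 = 65531

65531


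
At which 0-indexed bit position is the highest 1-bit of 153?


0b10011001. Highest set bit at position 7

7


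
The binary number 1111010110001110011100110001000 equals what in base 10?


1111010110001110011100110001000 in decimal = 2059876744

2059876744


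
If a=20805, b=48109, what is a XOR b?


20805 ^ 48109 = 60072

60072


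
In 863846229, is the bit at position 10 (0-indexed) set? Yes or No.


0b110011011111010011111101010101, bit 10 = 1. Yes

Yes


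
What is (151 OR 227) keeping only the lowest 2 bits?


Step 1: 151 | 227 = 247
Step 2: 247 & 3 = 3

3


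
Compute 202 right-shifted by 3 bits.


0b11001010 >> 3 = 0b11001 = 25

25


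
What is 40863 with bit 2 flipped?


40863 ^ (1 << 2) = 40863 ^ 4 = 40859

40859


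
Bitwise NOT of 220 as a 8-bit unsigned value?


~0b11011100 = 0b100011 = 35 (8-bit unsigned)

35


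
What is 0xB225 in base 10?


B225 hex = 45605 decimal

45605


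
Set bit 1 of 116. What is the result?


116 | (1 << 1) = 116 | 2 = 118

118


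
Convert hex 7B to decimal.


7B hex = 123 decimal

123


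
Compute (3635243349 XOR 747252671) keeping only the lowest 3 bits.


Step 1: 3635243349 ^ 747252671 = 4096213738
Step 2: 4096213738 & 7 = 2

2


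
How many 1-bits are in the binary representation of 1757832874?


0b1101000110001100110011010101010 has 15 set bits

15


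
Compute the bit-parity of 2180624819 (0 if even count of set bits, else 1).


0b10000001111110011011000110110011 has 17 ones => parity 1

1


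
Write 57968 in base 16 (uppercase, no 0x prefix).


57968 = E270 hex

E270


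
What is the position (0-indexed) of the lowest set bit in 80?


0b1010000. Lowest set bit at position 4

4


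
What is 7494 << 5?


0b1110101000110 << 5 = 0b111010100011000000 = 239808

239808


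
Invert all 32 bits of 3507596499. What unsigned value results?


3507596499 ^ 4294967295 = 787370796

787370796


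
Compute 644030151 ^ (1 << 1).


644030151 ^ (1 << 1) = 644030151 ^ 2 = 644030149

644030149


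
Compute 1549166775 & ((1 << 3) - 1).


1549166775 & 7 = 7

7


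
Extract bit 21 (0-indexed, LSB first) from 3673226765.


0b11011010111100001111111000001101, position 21 = 1

1


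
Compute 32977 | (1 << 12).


32977 | (1 << 12) = 32977 | 4096 = 37073

37073


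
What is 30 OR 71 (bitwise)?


0b11110 | 0b1000111 = 0b1011111 = 95

95


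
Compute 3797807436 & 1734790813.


0b11100010010111011111000101001100 & 0b1100111011001101100111010011101 = 0b1100010010001001100000000001100 = 1648672780

1648672780


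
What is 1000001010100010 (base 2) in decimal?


1000001010100010 in decimal = 33442

33442


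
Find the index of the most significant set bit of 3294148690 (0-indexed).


0b11000100010110001011100001010010. Highest set bit at position 31

31


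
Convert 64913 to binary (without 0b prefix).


64913 = 1111110110010001 in binary

1111110110010001


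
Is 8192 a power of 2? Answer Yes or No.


0b10000000000000. Only one bit set => Yes

Yes


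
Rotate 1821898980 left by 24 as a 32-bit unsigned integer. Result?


Rotate 0b1101100100101111111100011100100 left by 24 (32-bit) = 0b11100100011011001001011111111000 = 3832322040

3832322040


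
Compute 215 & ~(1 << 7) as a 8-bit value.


215 & ~(1 << 7) = 87

87


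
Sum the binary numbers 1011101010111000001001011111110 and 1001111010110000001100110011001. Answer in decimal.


1011101010111000001001011111110 + 1001111010110000001100110011001 = 10101100101101000010110010010111 = 2897489047

2897489047


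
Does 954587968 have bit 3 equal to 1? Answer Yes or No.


0b111000111001011101101101000000, bit 3 = 0. No

No


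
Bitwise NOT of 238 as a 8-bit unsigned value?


~0b11101110 = 0b10001 = 17 (8-bit unsigned)

17


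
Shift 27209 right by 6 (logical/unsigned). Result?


0b110101001001001 >> 6 = 0b110101001 = 425

425


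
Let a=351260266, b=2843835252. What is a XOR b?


351260266 ^ 2843835252 = 3178149150

3178149150


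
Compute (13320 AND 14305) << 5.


Step 1: 13320 & 14305 = 13312
Step 2: 13312 << 5 = 425984

425984


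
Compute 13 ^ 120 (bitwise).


0b1101 ^ 0b1111000 = 0b1110101 = 117

117


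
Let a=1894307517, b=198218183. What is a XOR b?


1894307517 ^ 198218183 = 2067285882

2067285882


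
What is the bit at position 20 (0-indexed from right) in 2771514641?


0b10100101001100011111010100010001, position 20 = 1

1


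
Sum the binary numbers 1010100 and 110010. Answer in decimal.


1010100 + 110010 = 10000110 = 134

134


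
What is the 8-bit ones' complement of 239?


239 ^ 255 = 16

16


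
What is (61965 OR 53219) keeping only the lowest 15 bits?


Step 1: 61965 | 53219 = 65519
Step 2: 65519 & 32767 = 32751

32751


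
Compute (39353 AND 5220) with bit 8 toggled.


Step 1: 39353 & 5220 = 4128
Step 2: 4128 ^ (1 << 8) = 4128 ^ 256 = 4384

4384


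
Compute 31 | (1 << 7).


31 | (1 << 7) = 31 | 128 = 159

159


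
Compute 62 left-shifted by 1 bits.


0b111110 << 1 = 0b1111100 = 124

124


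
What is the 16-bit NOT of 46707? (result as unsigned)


~0b1011011001110011 = 0b100100110001100 = 18828 (16-bit unsigned)

18828


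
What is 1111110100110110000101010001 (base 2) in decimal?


1111110100110110000101010001 in decimal = 265511249

265511249


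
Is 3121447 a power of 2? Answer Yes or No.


0b1011111010000100100111. Multiple bits set => No

No


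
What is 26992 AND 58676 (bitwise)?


0b110100101110000 & 0b1110010100110100 = 0b110000100110000 = 24880

24880


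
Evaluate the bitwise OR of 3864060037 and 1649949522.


0b11100110010100001110000010000101 | 0b1100010010110000011101101010010 = 0b11100110010110001111101111010111 = 3864591319

3864591319


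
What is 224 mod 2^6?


224 & 63 = 32

32


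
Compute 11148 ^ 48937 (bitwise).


0b10101110001100 ^ 0b1011111100101001 = 0b1001010010100101 = 38053

38053


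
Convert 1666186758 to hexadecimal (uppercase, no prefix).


1666186758 = 634FFE06 hex

634FFE06


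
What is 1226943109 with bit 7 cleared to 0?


1226943109 & ~(1 << 7) = 1226942981

1226942981


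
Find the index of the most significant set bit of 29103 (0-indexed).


0b111000110101111. Highest set bit at position 14

14


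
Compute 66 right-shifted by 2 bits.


0b1000010 >> 2 = 0b10000 = 16

16


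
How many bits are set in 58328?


0b1110001111011000 has 9 set bits

9


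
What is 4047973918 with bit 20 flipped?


4047973918 ^ (1 << 20) = 4047973918 ^ 1048576 = 4049022494

4049022494


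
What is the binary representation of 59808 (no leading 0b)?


59808 = 1110100110100000 in binary

1110100110100000


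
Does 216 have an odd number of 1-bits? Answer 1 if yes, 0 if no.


0b11011000 has 4 ones => parity 0

0


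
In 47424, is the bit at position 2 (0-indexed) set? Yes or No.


0b1011100101000000, bit 2 = 0. No

No


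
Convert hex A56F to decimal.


A56F hex = 42351 decimal

42351


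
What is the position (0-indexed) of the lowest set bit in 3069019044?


0b10110110111011011000001110100100. Lowest set bit at position 2

2


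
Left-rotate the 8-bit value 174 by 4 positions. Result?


Rotate 0b10101110 left by 4 (8-bit) = 0b11101010 = 234

234


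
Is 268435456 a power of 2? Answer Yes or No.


0b10000000000000000000000000000. Only one bit set => Yes

Yes


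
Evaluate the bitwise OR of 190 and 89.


0b10111110 | 0b1011001 = 0b11111111 = 255

255


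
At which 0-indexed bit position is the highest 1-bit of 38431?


0b1001011000011111. Highest set bit at position 15

15


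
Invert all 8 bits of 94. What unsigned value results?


94 ^ 255 = 161

161


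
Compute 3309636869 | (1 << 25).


3309636869 | (1 << 25) = 3309636869 | 33554432 = 3343191301

3343191301


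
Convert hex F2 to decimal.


F2 hex = 242 decimal

242


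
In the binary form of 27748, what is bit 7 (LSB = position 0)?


0b110110001100100, position 7 = 0

0


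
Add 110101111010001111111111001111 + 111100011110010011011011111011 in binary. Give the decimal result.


110101111010001111111111001111 + 111100011110010011011011111011 = 1110010011000100011011011001010 = 1919039178

1919039178


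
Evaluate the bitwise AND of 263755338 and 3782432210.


0b1111101110001001011001001010 & 0b11100001011100110101010111010010 = 0b1001100000001010001000010 = 19928130

19928130


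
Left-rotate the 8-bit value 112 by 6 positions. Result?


Rotate 0b1110000 left by 6 (8-bit) = 0b11100 = 28

28


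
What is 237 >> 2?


0b11101101 >> 2 = 0b111011 = 59

59


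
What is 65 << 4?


0b1000001 << 4 = 0b10000010000 = 1040

1040


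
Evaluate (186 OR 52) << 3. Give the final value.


Step 1: 186 | 52 = 190
Step 2: 190 << 3 = 1520

1520


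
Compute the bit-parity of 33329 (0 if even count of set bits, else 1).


0b1000001000110001 has 5 ones => parity 1

1


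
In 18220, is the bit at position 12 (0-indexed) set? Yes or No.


0b100011100101100, bit 12 = 0. No

No


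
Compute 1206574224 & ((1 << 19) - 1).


1206574224 & 524287 = 187536

187536


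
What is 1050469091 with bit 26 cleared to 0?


1050469091 & ~(1 << 26) = 983360227

983360227


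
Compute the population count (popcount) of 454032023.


0b11011000011111111101010010111 has 19 set bits

19


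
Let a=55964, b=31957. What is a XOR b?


55964 ^ 31957 = 42569

42569


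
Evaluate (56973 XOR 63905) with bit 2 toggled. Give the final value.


Step 1: 56973 ^ 63905 = 10028
Step 2: 10028 ^ (1 << 2) = 10028 ^ 4 = 10024

10024


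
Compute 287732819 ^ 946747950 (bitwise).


0b10001001001100111010001010011 ^ 0b111000011011100011101000101110 = 0b101001010010000100111001111101 = 692604541

692604541


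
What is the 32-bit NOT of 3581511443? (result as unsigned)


~0b11010101011110011000011100010011 = 0b101010100001100111100011101100 = 713455852 (32-bit unsigned)

713455852


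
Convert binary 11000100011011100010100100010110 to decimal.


11000100011011100010100100010110 in decimal = 3295553814

3295553814


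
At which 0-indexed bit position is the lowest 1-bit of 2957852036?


0b10110000010011010011110110000100. Lowest set bit at position 2

2


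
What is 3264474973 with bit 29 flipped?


3264474973 ^ (1 << 29) = 3264474973 ^ 536870912 = 3801345885

3801345885


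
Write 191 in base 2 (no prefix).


191 = 10111111 in binary

10111111


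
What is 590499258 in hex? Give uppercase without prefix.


590499258 = 23324DBA hex

23324DBA


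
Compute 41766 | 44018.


0b1010001100100110 | 0b1010101111110010 = 0b1010101111110110 = 44022

44022
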